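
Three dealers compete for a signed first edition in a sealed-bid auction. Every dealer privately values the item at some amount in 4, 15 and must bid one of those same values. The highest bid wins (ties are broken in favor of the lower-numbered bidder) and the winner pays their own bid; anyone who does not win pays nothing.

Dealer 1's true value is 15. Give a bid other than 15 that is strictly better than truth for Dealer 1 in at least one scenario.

Suppose Dealer 2 bids 4 and Dealer 3 bids 4.
Bid 15: wins, pays 15, utility 15 - 15 = 0.
Bid 4: wins, pays 4, utility 15 - 4 = 11.
So bidding 4 beats truth here (11 > 0).

4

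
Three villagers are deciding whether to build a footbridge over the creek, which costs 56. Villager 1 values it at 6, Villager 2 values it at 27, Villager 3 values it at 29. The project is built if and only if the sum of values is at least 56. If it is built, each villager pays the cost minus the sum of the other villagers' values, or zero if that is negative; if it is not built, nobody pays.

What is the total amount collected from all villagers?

Total value 62 ≥ cost 56, so it is built.
Villager 1: others sum to 56; max(0, 56 - 56) = 0.
Villager 2: others sum to 35; max(0, 56 - 35) = 21.
Villager 3: others sum to 33; max(0, 56 - 33) = 23.
Total collected = 0 + 21 + 23 = 44.

44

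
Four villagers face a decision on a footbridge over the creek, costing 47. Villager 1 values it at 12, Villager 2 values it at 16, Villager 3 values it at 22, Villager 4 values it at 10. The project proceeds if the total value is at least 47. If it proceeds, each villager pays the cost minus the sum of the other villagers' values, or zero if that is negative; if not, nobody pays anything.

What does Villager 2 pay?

Total value 60 ≥ cost 47, so the project is built.
The other villagers' values sum to 44.
Cost minus that sum is 47 - 44 = 3.

3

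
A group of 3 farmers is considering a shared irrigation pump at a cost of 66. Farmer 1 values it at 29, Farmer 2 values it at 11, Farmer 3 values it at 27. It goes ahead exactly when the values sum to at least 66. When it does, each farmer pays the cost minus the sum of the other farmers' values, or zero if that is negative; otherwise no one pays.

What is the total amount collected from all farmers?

Total value 67 ≥ cost 66, so it is built.
Farmer 1: others sum to 38; max(0, 66 - 38) = 28.
Farmer 2: others sum to 56; max(0, 66 - 56) = 10.
Farmer 3: others sum to 40; max(0, 66 - 40) = 26.
Total collected = 28 + 10 + 26 = 64.

64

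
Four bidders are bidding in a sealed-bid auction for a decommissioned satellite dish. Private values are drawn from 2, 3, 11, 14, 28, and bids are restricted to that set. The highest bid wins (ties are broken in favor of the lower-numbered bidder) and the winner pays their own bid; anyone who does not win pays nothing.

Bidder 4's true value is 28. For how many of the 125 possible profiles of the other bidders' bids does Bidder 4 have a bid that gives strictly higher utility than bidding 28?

Others bid (2, 2, 2): truth gives 0; bid 3 gives 25 > 0. Violating.
Others bid (2, 2, 3): truth gives 0; bid 11 gives 17 > 0. Violating.
Others bid (2, 2, 11): truth gives 0; bid 14 gives 14 > 0. Violating.
Others bid (2, 3, 2): truth gives 0; bid 11 gives 17 > 0. Violating.
Others bid (2, 2, 14): truth gives 0; no alternative beats it.
Others bid (2, 2, 28): truth gives 0; no alternative beats it.
(Checking all 125 profiles: 27 have a profitable deviation, 98 do not.)

27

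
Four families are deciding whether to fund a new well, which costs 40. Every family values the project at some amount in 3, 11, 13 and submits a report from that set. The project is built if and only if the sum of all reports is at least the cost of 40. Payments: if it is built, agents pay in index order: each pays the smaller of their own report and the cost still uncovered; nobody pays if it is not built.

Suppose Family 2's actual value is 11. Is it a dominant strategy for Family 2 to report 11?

Consider the case where Family 1 reports 11, Family 3 reports 13 and Family 4 reports 13.
Truthful report 11: project built, pays 11, utility 11 - 11 = 0.
Report 3 instead: project built, pays 3, utility 11 - 3 = 8.
Since 8 > 0, reporting 3 is strictly better here, so truthful reporting is not dominant.

No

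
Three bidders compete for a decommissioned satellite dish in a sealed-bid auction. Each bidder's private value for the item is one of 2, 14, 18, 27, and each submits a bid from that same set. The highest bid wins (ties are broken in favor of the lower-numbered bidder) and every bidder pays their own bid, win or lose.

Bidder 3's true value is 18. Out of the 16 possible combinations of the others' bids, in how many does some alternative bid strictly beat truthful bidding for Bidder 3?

13

Others bid (2, 2): truth gives 0; bid 14 gives 4 > 0. Violating.
Others bid (2, 18): truth gives -18; bid 2 gives -2 > -18. Violating.
Others bid (2, 27): truth gives -18; bid 2 gives -2 > -18. Violating.
Others bid (14, 18): truth gives -18; bid 2 gives -2 > -18. Violating.
Others bid (2, 14): truth gives 0; no alternative beats it.
Others bid (14, 2): truth gives 0; no alternative beats it.
(Checking all 16 profiles: 13 have a profitable deviation, 3 do not.)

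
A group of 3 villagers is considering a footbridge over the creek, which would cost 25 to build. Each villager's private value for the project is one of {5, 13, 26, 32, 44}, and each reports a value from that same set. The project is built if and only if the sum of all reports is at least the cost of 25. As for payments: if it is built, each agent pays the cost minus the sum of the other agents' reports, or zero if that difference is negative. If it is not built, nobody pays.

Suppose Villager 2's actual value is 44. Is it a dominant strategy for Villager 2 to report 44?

Check each profile of the others' reports and compare truth against every alternative report.
Others report (5, 26): truth gives 44, best alternative gives 44.
Others report (5, 32): truth gives 44, best alternative gives 44.
Others report (5, 44): truth gives 44, best alternative gives 44.
Others report (13, 13): truth gives 44, best alternative gives 44.
Others report (13, 26): truth gives 44, best alternative gives 44.
Others report (13, 32): truth gives 44, best alternative gives 44.
(Remaining 19 profiles checked similarly; truth is weakly best in each.)
In every case the truthful report is at least as good as any alternative, so it is a dominant strategy.

Yes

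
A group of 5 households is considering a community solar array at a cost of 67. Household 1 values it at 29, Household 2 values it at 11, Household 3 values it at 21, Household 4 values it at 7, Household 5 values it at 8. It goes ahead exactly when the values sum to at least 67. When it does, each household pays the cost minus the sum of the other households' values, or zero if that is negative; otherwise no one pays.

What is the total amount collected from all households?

Total value 76 ≥ cost 67, so it is built.
Household 1: others sum to 47; max(0, 67 - 47) = 20.
Household 2: others sum to 65; max(0, 67 - 65) = 2.
Household 3: others sum to 55; max(0, 67 - 55) = 12.
Household 4: others sum to 69; max(0, 67 - 69) = 0.
Household 5: others sum to 68; max(0, 67 - 68) = 0.
Total collected = 20 + 2 + 12 + 0 + 0 = 34.

34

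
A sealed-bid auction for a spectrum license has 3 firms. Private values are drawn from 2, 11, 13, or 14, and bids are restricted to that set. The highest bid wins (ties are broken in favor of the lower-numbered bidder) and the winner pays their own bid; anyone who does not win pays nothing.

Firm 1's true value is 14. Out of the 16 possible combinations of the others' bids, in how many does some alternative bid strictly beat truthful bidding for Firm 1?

9

Others bid (2, 2): truth gives 0; bid 2 gives 12 > 0. Violating.
Others bid (2, 11): truth gives 0; bid 11 gives 3 > 0. Violating.
Others bid (2, 13): truth gives 0; bid 13 gives 1 > 0. Violating.
Others bid (11, 2): truth gives 0; bid 11 gives 3 > 0. Violating.
Others bid (2, 14): truth gives 0; no alternative beats it.
Others bid (11, 14): truth gives 0; no alternative beats it.
(Checking all 16 profiles: 9 have a profitable deviation, 7 do not.)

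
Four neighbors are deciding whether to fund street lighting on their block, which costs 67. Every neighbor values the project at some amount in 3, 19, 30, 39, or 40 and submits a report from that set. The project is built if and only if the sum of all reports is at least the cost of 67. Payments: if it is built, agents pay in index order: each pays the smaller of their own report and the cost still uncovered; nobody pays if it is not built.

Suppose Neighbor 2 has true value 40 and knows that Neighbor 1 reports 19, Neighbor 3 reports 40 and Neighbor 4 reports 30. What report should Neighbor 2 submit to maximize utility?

Report 3: project built, pays 3, utility 40 - 3 = 37.
Report 19: project built, pays 19, utility 40 - 19 = 21.
Report 30: project built, pays 30, utility 40 - 30 = 10.
Report 39: project built, pays 39, utility 40 - 39 = 1.
Report 40: project built, pays 40, utility 40 - 40 = 0.
The best choice is 3 with utility 37.

3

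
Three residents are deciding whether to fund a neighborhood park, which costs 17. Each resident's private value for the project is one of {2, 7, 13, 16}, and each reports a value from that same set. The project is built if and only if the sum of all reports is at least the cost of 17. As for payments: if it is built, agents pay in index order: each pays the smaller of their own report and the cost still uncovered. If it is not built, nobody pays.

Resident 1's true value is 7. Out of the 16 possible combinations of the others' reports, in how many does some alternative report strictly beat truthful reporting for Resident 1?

Others report (2, 13): truth gives 0; report 2 gives 5 > 0. Violating.
Others report (2, 16): truth gives 0; report 2 gives 5 > 0. Violating.
Others report (7, 13): truth gives 0; report 2 gives 5 > 0. Violating.
Others report (7, 16): truth gives 0; report 2 gives 5 > 0. Violating.
Others report (2, 2): truth gives 0; no alternative beats it.
Others report (2, 7): truth gives 0; no alternative beats it.
(Checking all 16 profiles: 12 have a profitable deviation, 4 do not.)

12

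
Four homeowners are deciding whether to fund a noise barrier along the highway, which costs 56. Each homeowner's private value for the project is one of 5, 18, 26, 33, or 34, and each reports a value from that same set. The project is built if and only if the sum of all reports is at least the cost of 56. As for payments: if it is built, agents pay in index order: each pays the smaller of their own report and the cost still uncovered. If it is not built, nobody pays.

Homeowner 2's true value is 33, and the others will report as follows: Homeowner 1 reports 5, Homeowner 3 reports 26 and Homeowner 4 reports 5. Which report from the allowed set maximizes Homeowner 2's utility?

26

Report 5: project not built, utility 0.
Report 18: project not built, utility 0.
Report 26: project built, pays 26, utility 33 - 26 = 7.
Report 33: project built, pays 33, utility 33 - 33 = 0.
Report 34: project built, pays 34, utility 33 - 34 = -1.
The best choice is 26 with utility 7.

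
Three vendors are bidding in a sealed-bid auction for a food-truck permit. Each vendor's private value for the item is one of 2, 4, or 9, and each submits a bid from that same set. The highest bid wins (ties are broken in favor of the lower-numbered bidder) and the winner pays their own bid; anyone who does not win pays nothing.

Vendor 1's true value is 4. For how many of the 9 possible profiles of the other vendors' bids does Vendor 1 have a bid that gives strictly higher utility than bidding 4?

Others bid (2, 2): truth gives 0; bid 2 gives 2 > 0. Violating.
Others bid (2, 4): truth gives 0; no alternative beats it.
Others bid (2, 9): truth gives 0; no alternative beats it.
(Checking all 9 profiles: 1 has a profitable deviation, 8 do not.)

1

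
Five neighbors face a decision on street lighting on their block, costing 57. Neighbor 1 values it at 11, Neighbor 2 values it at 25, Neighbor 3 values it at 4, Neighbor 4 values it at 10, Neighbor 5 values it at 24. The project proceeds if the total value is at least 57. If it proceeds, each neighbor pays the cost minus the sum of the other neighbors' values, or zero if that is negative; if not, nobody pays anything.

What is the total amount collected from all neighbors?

15

Total value 74 ≥ cost 57, so it is built.
Neighbor 1: others sum to 63; max(0, 57 - 63) = 0.
Neighbor 2: others sum to 49; max(0, 57 - 49) = 8.
Neighbor 3: others sum to 70; max(0, 57 - 70) = 0.
Neighbor 4: others sum to 64; max(0, 57 - 64) = 0.
Neighbor 5: others sum to 50; max(0, 57 - 50) = 7.
Total collected = 0 + 8 + 0 + 0 + 7 = 15.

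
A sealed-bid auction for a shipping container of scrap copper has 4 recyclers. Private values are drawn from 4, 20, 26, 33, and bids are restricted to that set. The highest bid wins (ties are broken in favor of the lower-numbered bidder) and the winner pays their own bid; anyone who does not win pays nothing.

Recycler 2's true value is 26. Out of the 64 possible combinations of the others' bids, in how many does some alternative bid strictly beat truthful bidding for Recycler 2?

Others bid (4, 4, 4): truth gives 0; bid 20 gives 6 > 0. Violating.
Others bid (4, 4, 20): truth gives 0; bid 20 gives 6 > 0. Violating.
Others bid (4, 20, 4): truth gives 0; bid 20 gives 6 > 0. Violating.
Others bid (4, 20, 20): truth gives 0; bid 20 gives 6 > 0. Violating.
Others bid (4, 4, 26): truth gives 0; no alternative beats it.
Others bid (4, 4, 33): truth gives 0; no alternative beats it.
(Checking all 64 profiles: 4 have a profitable deviation, 60 do not.)

4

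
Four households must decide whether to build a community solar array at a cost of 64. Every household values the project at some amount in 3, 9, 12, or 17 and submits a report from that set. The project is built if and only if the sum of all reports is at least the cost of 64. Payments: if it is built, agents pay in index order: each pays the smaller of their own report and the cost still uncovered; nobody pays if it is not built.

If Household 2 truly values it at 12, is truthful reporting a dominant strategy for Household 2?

Yes

Check each profile of the others' reports and compare truth against every alternative report.
Others report (3, 3, 3): truth gives 0, best alternative gives 0.
Others report (3, 3, 9): truth gives 0, best alternative gives 0.
Others report (3, 3, 12): truth gives 0, best alternative gives 0.
Others report (3, 3, 17): truth gives 0, best alternative gives 0.
Others report (3, 9, 3): truth gives 0, best alternative gives 0.
Others report (3, 9, 9): truth gives 0, best alternative gives 0.
(Remaining 58 profiles checked similarly; truth is weakly best in each.)
In every case the truthful report is at least as good as any alternative, so it is a dominant strategy.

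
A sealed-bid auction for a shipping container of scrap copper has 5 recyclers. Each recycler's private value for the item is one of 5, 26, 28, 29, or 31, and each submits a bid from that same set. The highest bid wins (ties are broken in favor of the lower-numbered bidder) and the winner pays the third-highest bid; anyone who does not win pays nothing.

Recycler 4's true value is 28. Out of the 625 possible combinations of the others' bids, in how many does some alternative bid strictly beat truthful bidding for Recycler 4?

Others bid (5, 5, 5, 29): truth gives 0; bid 29 gives 23 > 0. Violating.
Others bid (5, 5, 5, 31): truth gives 0; bid 31 gives 23 > 0. Violating.
Others bid (5, 5, 26, 29): truth gives 0; bid 29 gives 2 > 0. Violating.
Others bid (5, 5, 26, 31): truth gives 0; bid 31 gives 2 > 0. Violating.
Others bid (5, 5, 5, 5): truth gives 23; no alternative beats it.
Others bid (5, 5, 5, 26): truth gives 23; no alternative beats it.
(Checking all 625 profiles: 64 have a profitable deviation, 561 do not.)

64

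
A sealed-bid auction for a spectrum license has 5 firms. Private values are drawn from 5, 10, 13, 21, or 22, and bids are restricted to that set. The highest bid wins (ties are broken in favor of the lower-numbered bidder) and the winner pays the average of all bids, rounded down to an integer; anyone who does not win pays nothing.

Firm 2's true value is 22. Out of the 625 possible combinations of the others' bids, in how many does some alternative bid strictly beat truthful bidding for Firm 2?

Others bid (5, 5, 5, 5): truth gives 14; bid 10 gives 16 > 14. Violating.
Others bid (5, 5, 5, 10): truth gives 13; bid 10 gives 15 > 13. Violating.
Others bid (5, 5, 5, 13): truth gives 12; bid 13 gives 14 > 12. Violating.
Others bid (5, 5, 10, 5): truth gives 13; bid 10 gives 15 > 13. Violating.
Others bid (5, 5, 5, 21): truth gives 11; no alternative beats it.
Others bid (5, 5, 5, 22): truth gives 11; no alternative beats it.
(Checking all 625 profiles: 67 have a profitable deviation, 558 do not.)

67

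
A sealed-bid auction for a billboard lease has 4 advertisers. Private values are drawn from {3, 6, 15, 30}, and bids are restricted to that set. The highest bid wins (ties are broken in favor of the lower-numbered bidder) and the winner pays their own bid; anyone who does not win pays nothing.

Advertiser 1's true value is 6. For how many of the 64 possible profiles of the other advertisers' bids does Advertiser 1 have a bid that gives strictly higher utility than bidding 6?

1

Others bid (3, 3, 3): truth gives 0; bid 3 gives 3 > 0. Violating.
Others bid (3, 3, 6): truth gives 0; no alternative beats it.
Others bid (3, 3, 15): truth gives 0; no alternative beats it.
(Checking all 64 profiles: 1 has a profitable deviation, 63 do not.)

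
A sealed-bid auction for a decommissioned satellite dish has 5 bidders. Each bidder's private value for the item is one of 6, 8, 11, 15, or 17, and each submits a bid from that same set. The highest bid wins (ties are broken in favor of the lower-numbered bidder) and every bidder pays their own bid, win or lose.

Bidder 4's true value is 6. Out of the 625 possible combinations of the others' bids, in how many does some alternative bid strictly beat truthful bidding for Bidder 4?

24

Others bid (6, 6, 6, 6): truth gives -6; bid 8 gives -2 > -6. Violating.
Others bid (6, 6, 6, 8): truth gives -6; bid 8 gives -2 > -6. Violating.
Others bid (6, 6, 6, 11): truth gives -6; bid 11 gives -5 > -6. Violating.
Others bid (6, 6, 8, 6): truth gives -6; bid 11 gives -5 > -6. Violating.
Others bid (6, 6, 6, 15): truth gives -6; no alternative beats it.
Others bid (6, 6, 6, 17): truth gives -6; no alternative beats it.
(Checking all 625 profiles: 24 have a profitable deviation, 601 do not.)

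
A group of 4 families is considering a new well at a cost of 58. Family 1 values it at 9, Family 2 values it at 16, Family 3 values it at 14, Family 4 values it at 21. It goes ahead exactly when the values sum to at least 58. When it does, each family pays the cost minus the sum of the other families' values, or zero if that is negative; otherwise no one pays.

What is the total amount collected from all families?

52

Total value 60 ≥ cost 58, so it is built.
Family 1: others sum to 51; max(0, 58 - 51) = 7.
Family 2: others sum to 44; max(0, 58 - 44) = 14.
Family 3: others sum to 46; max(0, 58 - 46) = 12.
Family 4: others sum to 39; max(0, 58 - 39) = 19.
Total collected = 7 + 14 + 12 + 19 = 52.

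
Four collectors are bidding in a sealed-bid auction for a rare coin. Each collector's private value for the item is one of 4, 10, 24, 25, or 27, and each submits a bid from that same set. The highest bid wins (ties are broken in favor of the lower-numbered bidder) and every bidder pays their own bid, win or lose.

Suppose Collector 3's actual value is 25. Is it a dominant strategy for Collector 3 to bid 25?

No

Consider the case where Collector 1 bids 4, Collector 2 bids 4 and Collector 4 bids 4.
Truthful bid 25: wins, pays 25, utility 25 - 25 = 0.
Bid 10 instead: wins, pays 10, utility 25 - 10 = 15.
Since 15 > 0, bidding 10 is strictly better here, so truthful bidding is not dominant.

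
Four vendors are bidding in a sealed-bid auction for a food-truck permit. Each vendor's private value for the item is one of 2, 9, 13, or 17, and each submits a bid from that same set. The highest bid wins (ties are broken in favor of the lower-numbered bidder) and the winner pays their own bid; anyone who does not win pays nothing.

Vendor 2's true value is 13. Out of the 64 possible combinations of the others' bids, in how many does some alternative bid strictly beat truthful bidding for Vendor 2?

Others bid (2, 2, 2): truth gives 0; bid 9 gives 4 > 0. Violating.
Others bid (2, 2, 9): truth gives 0; bid 9 gives 4 > 0. Violating.
Others bid (2, 9, 2): truth gives 0; bid 9 gives 4 > 0. Violating.
Others bid (2, 9, 9): truth gives 0; bid 9 gives 4 > 0. Violating.
Others bid (2, 2, 13): truth gives 0; no alternative beats it.
Others bid (2, 2, 17): truth gives 0; no alternative beats it.
(Checking all 64 profiles: 4 have a profitable deviation, 60 do not.)

4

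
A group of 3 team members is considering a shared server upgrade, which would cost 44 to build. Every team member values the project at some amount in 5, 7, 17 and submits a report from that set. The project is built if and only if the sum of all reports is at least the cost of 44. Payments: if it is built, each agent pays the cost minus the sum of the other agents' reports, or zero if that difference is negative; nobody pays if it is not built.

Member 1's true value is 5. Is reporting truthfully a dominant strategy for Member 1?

Check each profile of the others' reports and compare truth against every alternative report.
Others report (5, 5): truth gives 0, best alternative gives 0.
Others report (5, 7): truth gives 0, best alternative gives 0.
Others report (5, 17): truth gives 0, best alternative gives 0.
Others report (7, 5): truth gives 0, best alternative gives 0.
Others report (7, 7): truth gives 0, best alternative gives 0.
Others report (7, 17): truth gives 0, best alternative gives 0.
(Remaining 3 profiles checked similarly; truth is weakly best in each.)
In every case the truthful report is at least as good as any alternative, so it is a dominant strategy.

Yes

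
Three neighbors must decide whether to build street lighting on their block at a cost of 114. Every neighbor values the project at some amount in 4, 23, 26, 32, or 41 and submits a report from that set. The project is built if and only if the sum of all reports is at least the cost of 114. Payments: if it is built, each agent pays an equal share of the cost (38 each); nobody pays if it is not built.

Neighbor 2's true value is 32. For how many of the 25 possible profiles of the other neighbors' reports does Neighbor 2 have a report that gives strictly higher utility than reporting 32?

1

Others report (41, 41): truth gives -6; report 4 gives 0 > -6. Violating.
Others report (4, 4): truth gives 0; no alternative beats it.
Others report (4, 23): truth gives 0; no alternative beats it.
(Checking all 25 profiles: 1 has a profitable deviation, 24 do not.)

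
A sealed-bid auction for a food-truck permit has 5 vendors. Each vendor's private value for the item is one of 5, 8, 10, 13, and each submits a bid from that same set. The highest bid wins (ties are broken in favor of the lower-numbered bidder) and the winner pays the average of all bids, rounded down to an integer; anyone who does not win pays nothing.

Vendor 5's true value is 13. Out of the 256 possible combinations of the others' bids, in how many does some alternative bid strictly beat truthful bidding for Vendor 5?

10

Others bid (5, 5, 5, 5): truth gives 7; bid 8 gives 8 > 7. Violating.
Others bid (5, 5, 5, 8): truth gives 6; bid 10 gives 7 > 6. Violating.
Others bid (5, 5, 8, 5): truth gives 6; bid 10 gives 7 > 6. Violating.
Others bid (5, 8, 5, 5): truth gives 6; bid 10 gives 7 > 6. Violating.
Others bid (5, 5, 5, 10): truth gives 6; no alternative beats it.
Others bid (5, 5, 5, 13): truth gives 0; no alternative beats it.
(Checking all 256 profiles: 10 have a profitable deviation, 246 do not.)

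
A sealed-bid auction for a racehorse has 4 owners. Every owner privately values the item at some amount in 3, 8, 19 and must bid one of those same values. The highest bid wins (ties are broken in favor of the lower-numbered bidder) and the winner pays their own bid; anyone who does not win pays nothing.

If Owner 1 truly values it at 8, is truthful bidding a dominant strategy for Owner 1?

Consider the case where Owner 2 bids 3, Owner 3 bids 3 and Owner 4 bids 3.
Truthful bid 8: wins, pays 8, utility 8 - 8 = 0.
Bid 3 instead: wins, pays 3, utility 8 - 3 = 5.
Since 5 > 0, bidding 3 is strictly better here, so truthful bidding is not dominant.

No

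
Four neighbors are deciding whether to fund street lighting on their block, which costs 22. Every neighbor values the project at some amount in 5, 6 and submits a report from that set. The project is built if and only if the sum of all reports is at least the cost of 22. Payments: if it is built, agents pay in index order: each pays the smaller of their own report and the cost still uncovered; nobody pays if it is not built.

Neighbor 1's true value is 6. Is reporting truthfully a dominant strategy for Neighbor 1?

Consider the case where Neighbor 2 reports 5, Neighbor 3 reports 6 and Neighbor 4 reports 6.
Truthful report 6: project built, pays 6, utility 6 - 6 = 0.
Report 5 instead: project built, pays 5, utility 6 - 5 = 1.
Since 1 > 0, reporting 5 is strictly better here, so truthful reporting is not dominant.

No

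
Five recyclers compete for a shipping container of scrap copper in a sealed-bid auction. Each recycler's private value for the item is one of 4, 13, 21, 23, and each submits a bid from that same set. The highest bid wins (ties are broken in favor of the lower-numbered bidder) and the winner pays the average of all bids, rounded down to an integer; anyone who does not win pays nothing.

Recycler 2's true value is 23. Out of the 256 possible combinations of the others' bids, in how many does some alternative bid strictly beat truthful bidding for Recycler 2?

28

Others bid (4, 4, 4, 4): truth gives 16; bid 13 gives 18 > 16. Violating.
Others bid (4, 4, 4, 13): truth gives 14; bid 13 gives 16 > 14. Violating.
Others bid (4, 4, 4, 21): truth gives 12; bid 21 gives 13 > 12. Violating.
Others bid (4, 4, 13, 4): truth gives 14; bid 13 gives 16 > 14. Violating.
Others bid (4, 4, 4, 23): truth gives 12; no alternative beats it.
Others bid (4, 4, 13, 23): truth gives 10; no alternative beats it.
(Checking all 256 profiles: 28 have a profitable deviation, 228 do not.)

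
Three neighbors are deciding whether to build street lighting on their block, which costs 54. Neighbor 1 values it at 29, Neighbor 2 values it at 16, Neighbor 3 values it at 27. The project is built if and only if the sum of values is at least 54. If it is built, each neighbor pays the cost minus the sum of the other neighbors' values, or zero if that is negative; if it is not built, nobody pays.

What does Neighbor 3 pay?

9

Total value 72 ≥ cost 54, so the project is built.
The other neighbors' values sum to 45.
Cost minus that sum is 54 - 45 = 9.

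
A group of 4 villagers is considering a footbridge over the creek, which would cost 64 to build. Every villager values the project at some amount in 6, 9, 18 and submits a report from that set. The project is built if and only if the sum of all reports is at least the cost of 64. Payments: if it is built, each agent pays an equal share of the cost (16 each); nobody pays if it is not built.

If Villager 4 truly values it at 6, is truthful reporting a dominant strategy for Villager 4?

Check each profile of the others' reports and compare truth against every alternative report.
Others report (6, 6, 6): truth gives 0, best alternative gives 0.
Others report (6, 6, 9): truth gives 0, best alternative gives 0.
Others report (6, 6, 18): truth gives 0, best alternative gives 0.
Others report (6, 9, 6): truth gives 0, best alternative gives 0.
Others report (6, 9, 9): truth gives 0, best alternative gives 0.
Others report (6, 9, 18): truth gives 0, best alternative gives 0.
(Remaining 21 profiles checked similarly; truth is weakly best in each.)
In every case the truthful report is at least as good as any alternative, so it is a dominant strategy.

Yes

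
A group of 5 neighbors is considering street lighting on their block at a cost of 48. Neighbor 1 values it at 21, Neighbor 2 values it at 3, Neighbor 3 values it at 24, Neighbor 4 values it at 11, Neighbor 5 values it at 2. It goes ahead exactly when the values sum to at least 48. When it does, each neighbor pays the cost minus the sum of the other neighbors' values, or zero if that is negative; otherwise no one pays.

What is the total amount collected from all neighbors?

Total value 61 ≥ cost 48, so it is built.
Neighbor 1: others sum to 40; max(0, 48 - 40) = 8.
Neighbor 2: others sum to 58; max(0, 48 - 58) = 0.
Neighbor 3: others sum to 37; max(0, 48 - 37) = 11.
Neighbor 4: others sum to 50; max(0, 48 - 50) = 0.
Neighbor 5: others sum to 59; max(0, 48 - 59) = 0.
Total collected = 8 + 0 + 11 + 0 + 0 = 19.

19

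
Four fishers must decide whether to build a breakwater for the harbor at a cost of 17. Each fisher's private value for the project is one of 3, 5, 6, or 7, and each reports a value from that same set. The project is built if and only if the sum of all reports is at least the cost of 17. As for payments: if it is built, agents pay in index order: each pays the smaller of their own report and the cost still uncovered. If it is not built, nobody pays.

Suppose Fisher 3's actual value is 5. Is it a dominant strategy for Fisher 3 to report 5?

No

Consider the case where Fisher 1 reports 3, Fisher 2 reports 5 and Fisher 4 reports 6.
Truthful report 5: project built, pays 5, utility 5 - 5 = 0.
Report 3 instead: project built, pays 3, utility 5 - 3 = 2.
Since 2 > 0, reporting 3 is strictly better here, so truthful reporting is not dominant.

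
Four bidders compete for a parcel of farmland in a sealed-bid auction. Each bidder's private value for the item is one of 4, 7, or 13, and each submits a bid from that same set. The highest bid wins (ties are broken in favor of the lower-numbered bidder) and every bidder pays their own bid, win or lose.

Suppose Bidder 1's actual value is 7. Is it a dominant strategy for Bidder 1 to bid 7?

No

Consider the case where Bidder 2 bids 4, Bidder 3 bids 4 and Bidder 4 bids 4.
Truthful bid 7: wins, pays 7, utility 7 - 7 = 0.
Bid 4 instead: wins, pays 4, utility 7 - 4 = 3.
Since 3 > 0, bidding 4 is strictly better here, so truthful bidding is not dominant.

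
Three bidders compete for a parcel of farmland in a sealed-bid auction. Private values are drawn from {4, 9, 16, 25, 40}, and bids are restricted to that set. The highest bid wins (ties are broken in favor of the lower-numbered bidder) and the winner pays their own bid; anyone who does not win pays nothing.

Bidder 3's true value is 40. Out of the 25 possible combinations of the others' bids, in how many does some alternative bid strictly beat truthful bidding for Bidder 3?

9

Others bid (4, 4): truth gives 0; bid 9 gives 31 > 0. Violating.
Others bid (4, 9): truth gives 0; bid 16 gives 24 > 0. Violating.
Others bid (4, 16): truth gives 0; bid 25 gives 15 > 0. Violating.
Others bid (9, 4): truth gives 0; bid 16 gives 24 > 0. Violating.
Others bid (4, 25): truth gives 0; no alternative beats it.
Others bid (4, 40): truth gives 0; no alternative beats it.
(Checking all 25 profiles: 9 have a profitable deviation, 16 do not.)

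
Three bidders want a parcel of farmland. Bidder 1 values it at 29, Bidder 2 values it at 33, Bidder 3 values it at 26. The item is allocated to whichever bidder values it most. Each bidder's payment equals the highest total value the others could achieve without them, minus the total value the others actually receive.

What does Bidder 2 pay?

29

Bidder 2 has the highest value and receives the item.
Without Bidder 2, the item would go to the next-highest value, 29, so the others could achieve 29.
With Bidder 2 present and winning, the others receive nothing, so their total is 0.
Payment = 29 - 0 = 29.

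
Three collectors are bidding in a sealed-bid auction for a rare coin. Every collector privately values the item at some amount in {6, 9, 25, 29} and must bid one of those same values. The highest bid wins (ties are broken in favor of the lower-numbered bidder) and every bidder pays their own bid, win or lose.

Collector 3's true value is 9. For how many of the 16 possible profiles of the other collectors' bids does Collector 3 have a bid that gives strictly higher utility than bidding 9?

Others bid (6, 9): truth gives -9; bid 6 gives -6 > -9. Violating.
Others bid (6, 25): truth gives -9; bid 6 gives -6 > -9. Violating.
Others bid (6, 29): truth gives -9; bid 6 gives -6 > -9. Violating.
Others bid (9, 6): truth gives -9; bid 6 gives -6 > -9. Violating.
Others bid (6, 6): truth gives 0; no alternative beats it.
(Checking all 16 profiles: 15 have a profitable deviation, 1 does not.)

15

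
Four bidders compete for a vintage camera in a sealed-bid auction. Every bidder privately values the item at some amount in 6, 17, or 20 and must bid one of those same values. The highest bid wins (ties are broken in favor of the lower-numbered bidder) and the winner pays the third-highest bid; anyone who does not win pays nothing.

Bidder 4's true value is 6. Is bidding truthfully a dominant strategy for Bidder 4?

Yes

Check each profile of the others' bids and compare truth against every alternative bid.
Others bid (6, 6, 6): truth gives 0, best alternative gives 0.
Others bid (6, 6, 17): truth gives 0, best alternative gives 0.
Others bid (6, 6, 20): truth gives 0, best alternative gives 0.
Others bid (6, 17, 6): truth gives 0, best alternative gives 0.
Others bid (6, 17, 17): truth gives 0, best alternative gives 0.
Others bid (6, 17, 20): truth gives 0, best alternative gives 0.
(Remaining 21 profiles checked similarly; truth is weakly best in each.)
In every case the truthful bid is at least as good as any alternative, so it is a dominant strategy.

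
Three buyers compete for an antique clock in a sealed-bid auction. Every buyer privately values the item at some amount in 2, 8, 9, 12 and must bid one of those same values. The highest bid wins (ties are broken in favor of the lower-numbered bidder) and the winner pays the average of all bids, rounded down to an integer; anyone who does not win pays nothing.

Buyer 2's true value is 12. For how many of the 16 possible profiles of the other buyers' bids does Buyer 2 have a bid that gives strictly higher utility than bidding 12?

6

Others bid (2, 2): truth gives 7; bid 8 gives 8 > 7. Violating.
Others bid (2, 8): truth gives 5; bid 8 gives 6 > 5. Violating.
Others bid (2, 9): truth gives 5; bid 9 gives 6 > 5. Violating.
Others bid (8, 2): truth gives 5; bid 9 gives 6 > 5. Violating.
Others bid (2, 12): truth gives 4; no alternative beats it.
Others bid (8, 12): truth gives 2; no alternative beats it.
(Checking all 16 profiles: 6 have a profitable deviation, 10 do not.)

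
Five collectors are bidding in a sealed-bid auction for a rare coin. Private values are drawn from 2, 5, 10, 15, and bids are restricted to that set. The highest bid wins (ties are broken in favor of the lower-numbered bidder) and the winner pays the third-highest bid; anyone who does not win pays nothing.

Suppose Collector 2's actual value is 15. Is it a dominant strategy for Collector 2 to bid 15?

Check each profile of the others' bids and compare truth against every alternative bid.
Others bid (2, 2, 2, 15): truth gives 13, best alternative gives 0.
Others bid (2, 2, 15, 2): truth gives 13, best alternative gives 0.
Others bid (2, 15, 2, 2): truth gives 13, best alternative gives 0.
Others bid (10, 2, 2, 2): truth gives 13, best alternative gives 0.
Others bid (2, 2, 5, 15): truth gives 10, best alternative gives 0.
Others bid (2, 2, 15, 5): truth gives 10, best alternative gives 0.
(Remaining 250 profiles checked similarly; truth is weakly best in each.)
In every case the truthful bid is at least as good as any alternative, so it is a dominant strategy.

Yes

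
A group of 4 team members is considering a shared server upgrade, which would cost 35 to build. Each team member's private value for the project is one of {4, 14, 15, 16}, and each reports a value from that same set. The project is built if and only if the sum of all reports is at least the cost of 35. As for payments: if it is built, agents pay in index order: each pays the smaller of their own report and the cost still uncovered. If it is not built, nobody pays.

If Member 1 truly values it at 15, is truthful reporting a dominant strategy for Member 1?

Consider the case where Member 2 reports 4, Member 3 reports 4 and Member 4 reports 14.
Truthful report 15: project built, pays 15, utility 15 - 15 = 0.
Report 14 instead: project built, pays 14, utility 15 - 14 = 1.
Since 1 > 0, reporting 14 is strictly better here, so truthful reporting is not dominant.

No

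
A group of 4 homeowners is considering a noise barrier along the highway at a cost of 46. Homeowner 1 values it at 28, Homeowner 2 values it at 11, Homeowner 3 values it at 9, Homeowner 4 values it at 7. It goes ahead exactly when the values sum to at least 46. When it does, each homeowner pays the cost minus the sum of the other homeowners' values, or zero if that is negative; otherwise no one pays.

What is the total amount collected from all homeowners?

Total value 55 ≥ cost 46, so it is built.
Homeowner 1: others sum to 27; max(0, 46 - 27) = 19.
Homeowner 2: others sum to 44; max(0, 46 - 44) = 2.
Homeowner 3: others sum to 46; max(0, 46 - 46) = 0.
Homeowner 4: others sum to 48; max(0, 46 - 48) = 0.
Total collected = 19 + 2 + 0 + 0 = 21.

21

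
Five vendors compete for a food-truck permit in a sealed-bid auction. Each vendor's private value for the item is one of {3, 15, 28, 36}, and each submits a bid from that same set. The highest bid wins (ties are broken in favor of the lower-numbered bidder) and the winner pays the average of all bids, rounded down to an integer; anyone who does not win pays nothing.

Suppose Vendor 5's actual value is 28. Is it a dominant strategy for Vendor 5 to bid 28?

No

Consider the case where Vendor 1 bids 3, Vendor 2 bids 3, Vendor 3 bids 3 and Vendor 4 bids 3.
Truthful bid 28: wins, pays 8, utility 28 - 8 = 20.
Bid 15 instead: wins, pays 5, utility 28 - 5 = 23.
Since 23 > 20, bidding 15 is strictly better here, so truthful bidding is not dominant.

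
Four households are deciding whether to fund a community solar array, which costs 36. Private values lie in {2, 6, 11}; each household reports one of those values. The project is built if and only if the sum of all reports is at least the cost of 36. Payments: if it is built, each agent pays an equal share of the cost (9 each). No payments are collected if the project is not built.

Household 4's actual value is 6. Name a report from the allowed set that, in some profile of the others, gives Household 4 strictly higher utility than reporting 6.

Suppose Household 1 reports 11, Household 2 reports 11 and Household 3 reports 11.
Report 6: project built, pays 9, utility 6 - 9 = -3.
Report 2: project not built, utility 0.
So reporting 2 beats truth here (0 > -3).

2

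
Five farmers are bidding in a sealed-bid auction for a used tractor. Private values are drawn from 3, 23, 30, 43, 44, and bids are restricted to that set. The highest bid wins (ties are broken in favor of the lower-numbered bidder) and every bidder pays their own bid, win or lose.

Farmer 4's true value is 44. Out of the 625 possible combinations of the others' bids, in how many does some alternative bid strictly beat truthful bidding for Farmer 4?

Others bid (3, 3, 3, 3): truth gives 0; bid 23 gives 21 > 0. Violating.
Others bid (3, 3, 3, 23): truth gives 0; bid 23 gives 21 > 0. Violating.
Others bid (3, 3, 3, 30): truth gives 0; bid 30 gives 14 > 0. Violating.
Others bid (3, 3, 3, 43): truth gives 0; bid 43 gives 1 > 0. Violating.
Others bid (3, 3, 3, 44): truth gives 0; no alternative beats it.
Others bid (3, 3, 23, 44): truth gives 0; no alternative beats it.
(Checking all 625 profiles: 413 have a profitable deviation, 212 do not.)

413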